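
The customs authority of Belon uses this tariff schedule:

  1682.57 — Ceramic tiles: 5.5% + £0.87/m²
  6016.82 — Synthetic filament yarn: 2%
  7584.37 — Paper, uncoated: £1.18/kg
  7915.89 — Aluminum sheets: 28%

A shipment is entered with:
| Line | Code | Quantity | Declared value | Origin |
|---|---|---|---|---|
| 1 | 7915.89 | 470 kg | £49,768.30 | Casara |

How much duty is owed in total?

£13,935.12

Line 1 (7915.89, Casara, 470 kg, £49,768.30):
Base rate for 7915.89 is 28%.
Duty = £49,768.30 × 28% = £13,935.12.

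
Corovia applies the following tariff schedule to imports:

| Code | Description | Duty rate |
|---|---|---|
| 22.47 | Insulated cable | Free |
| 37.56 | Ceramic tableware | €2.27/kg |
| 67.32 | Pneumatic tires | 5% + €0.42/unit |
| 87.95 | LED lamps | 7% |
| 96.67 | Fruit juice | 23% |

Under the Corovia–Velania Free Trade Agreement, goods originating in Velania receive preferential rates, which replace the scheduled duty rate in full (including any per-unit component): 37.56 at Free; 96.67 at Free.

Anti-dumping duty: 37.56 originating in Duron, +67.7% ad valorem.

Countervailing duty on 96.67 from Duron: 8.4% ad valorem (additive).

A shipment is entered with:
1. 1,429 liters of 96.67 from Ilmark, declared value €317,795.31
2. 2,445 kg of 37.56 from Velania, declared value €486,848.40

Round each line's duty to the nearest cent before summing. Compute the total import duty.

€73,092.92

Line 1 (96.67, Ilmark, 1,429 liters, €317,795.31):
Base rate for 96.67 is 23%.
96.67 has an FTA preferential rate, but origin Ilmark is not Velania; base rate stands.
The additional-duty order on 96.67 targets Duron, not Ilmark; it does not apply.
Duty = €317,795.31 × 23% = €73,092.92.
Line 2 (37.56, Velania, 2,445 kg, €486,848.40):
Base rate for 37.56 is €2.27/kg.
Origin Velania qualifies under the Corovia–Velania agreement and 37.56 is covered: preferential rate Free applies instead.
The additional-duty order on 37.56 targets Duron, not Velania; it does not apply.
Duty = €486,848.40 × 0% = €0.00.
Total = €73,092.92 + €0.00 = €73,092.92.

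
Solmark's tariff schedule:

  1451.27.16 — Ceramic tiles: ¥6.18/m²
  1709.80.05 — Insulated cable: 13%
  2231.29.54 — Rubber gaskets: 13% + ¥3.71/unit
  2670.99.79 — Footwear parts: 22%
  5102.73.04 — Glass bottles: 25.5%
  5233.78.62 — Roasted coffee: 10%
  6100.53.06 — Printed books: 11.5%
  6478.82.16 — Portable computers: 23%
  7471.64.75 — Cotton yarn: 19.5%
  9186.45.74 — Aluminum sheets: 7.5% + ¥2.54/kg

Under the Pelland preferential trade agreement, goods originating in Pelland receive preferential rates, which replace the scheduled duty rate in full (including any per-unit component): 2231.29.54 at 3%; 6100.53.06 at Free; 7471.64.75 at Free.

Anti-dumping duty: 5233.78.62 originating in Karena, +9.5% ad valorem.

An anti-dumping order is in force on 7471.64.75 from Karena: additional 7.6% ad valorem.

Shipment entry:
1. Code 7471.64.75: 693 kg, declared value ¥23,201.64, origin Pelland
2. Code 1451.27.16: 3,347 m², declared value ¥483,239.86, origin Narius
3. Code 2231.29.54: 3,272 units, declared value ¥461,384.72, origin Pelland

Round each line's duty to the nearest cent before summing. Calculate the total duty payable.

¥34,526.00

Line 1 (7471.64.75, Pelland, 693 kg, ¥23,201.64):
Base rate for 7471.64.75 is 19.5%.
Origin Pelland qualifies under the Solmark–Pelland agreement and 7471.64.75 is covered: preferential rate Free applies instead.
The additional-duty order on 7471.64.75 targets Karena, not Pelland; it does not apply.
Duty = ¥23,201.64 × 0% = ¥0.00.
Line 2 (1451.27.16, Narius, 3,347 m², ¥483,239.86):
Base rate for 1451.27.16 is ¥6.18/m².
Duty = 3,347 × ¥6.18 = ¥20,684.46.
Line 3 (2231.29.54, Pelland, 3,272 units, ¥461,384.72):
Base rate for 2231.29.54 is 13% + ¥3.71/unit.
Origin Pelland qualifies under the Solmark–Pelland agreement and 2231.29.54 is covered: preferential rate 3% applies instead.
Duty = ¥461,384.72 × 3% = ¥13,841.54.
Total = ¥0.00 + ¥20,684.46 + ¥13,841.54 = ¥34,526.00.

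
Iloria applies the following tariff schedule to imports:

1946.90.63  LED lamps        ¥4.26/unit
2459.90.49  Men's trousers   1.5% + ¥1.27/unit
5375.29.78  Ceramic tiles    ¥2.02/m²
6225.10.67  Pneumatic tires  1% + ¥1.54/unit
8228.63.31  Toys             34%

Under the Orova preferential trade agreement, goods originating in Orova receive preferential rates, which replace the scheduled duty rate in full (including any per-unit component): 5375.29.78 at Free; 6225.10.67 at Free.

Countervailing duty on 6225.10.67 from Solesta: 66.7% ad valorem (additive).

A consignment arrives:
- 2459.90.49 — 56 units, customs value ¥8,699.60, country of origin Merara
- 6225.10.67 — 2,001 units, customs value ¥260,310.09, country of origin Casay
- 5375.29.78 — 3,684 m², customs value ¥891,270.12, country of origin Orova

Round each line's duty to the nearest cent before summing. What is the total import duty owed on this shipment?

¥5,886.25

Line 1 (2459.90.49, Merara, 56 units, ¥8,699.60):
Base rate for 2459.90.49 is 1.5% + ¥1.27/unit.
Duty = ¥8,699.60 × 1.5% + 56 × ¥1.27 = ¥201.61.
Line 2 (6225.10.67, Casay, 2,001 units, ¥260,310.09):
Base rate for 6225.10.67 is 1% + ¥1.54/unit.
6225.10.67 has an FTA preferential rate, but origin Casay is not Orova; base rate stands.
The additional-duty order on 6225.10.67 targets Solesta, not Casay; it does not apply.
Duty = ¥260,310.09 × 1% + 2,001 × ¥1.54 = ¥5,684.64.
Line 3 (5375.29.78, Orova, 3,684 m², ¥891,270.12):
Base rate for 5375.29.78 is ¥2.02/m².
Origin Orova qualifies under the Iloria–Orova agreement and 5375.29.78 is covered: preferential rate Free applies instead.
Duty = ¥891,270.12 × 0% = ¥0.00.
Total = ¥201.61 + ¥5,684.64 + ¥0.00 = ¥5,886.25.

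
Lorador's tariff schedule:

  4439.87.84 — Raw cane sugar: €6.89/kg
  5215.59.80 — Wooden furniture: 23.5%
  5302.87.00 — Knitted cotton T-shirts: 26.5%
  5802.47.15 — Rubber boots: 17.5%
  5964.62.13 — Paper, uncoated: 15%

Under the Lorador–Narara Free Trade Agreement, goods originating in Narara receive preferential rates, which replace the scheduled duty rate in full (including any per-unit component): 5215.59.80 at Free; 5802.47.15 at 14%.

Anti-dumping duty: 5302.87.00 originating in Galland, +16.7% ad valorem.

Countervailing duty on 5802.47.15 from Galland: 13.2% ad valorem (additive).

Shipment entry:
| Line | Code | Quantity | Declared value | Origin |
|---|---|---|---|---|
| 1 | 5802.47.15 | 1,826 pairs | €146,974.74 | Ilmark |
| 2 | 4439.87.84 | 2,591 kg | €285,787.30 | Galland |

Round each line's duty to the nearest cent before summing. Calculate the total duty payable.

€43,572.57

Line 1 (5802.47.15, Ilmark, 1,826 pairs, €146,974.74):
Base rate for 5802.47.15 is 17.5%.
5802.47.15 has an FTA preferential rate, but origin Ilmark is not Narara; base rate stands.
The additional-duty order on 5802.47.15 targets Galland, not Ilmark; it does not apply.
Duty = €146,974.74 × 17.5% = €25,720.58.
Line 2 (4439.87.84, Galland, 2,591 kg, €285,787.30):
Base rate for 4439.87.84 is €6.89/kg.
Duty = 2,591 × €6.89 = €17,851.99.
Total = €25,720.58 + €17,851.99 = €43,572.57.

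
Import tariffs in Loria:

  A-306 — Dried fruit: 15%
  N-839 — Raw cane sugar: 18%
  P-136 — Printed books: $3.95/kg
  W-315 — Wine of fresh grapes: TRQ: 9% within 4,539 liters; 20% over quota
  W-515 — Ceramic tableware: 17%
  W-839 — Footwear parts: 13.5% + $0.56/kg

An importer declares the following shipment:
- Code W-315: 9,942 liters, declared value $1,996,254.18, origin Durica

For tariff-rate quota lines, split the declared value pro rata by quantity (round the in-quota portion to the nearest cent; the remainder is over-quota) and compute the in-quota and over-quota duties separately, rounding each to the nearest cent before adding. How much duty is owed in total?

$298,998.39

Line 1 (W-315, Durica, 9,942 liters, $1,996,254.18):
Code W-315 is under a tariff-rate quota (threshold 4,539 liters). In-quota: 4,539 liters at 9%; over-quota: 5,403 liters at 20%.
Pro-rata value split: in-quota = $1,996,254.18 × 4,539/9,942 = $911,385.81; over-quota = $1,996,254.18 − $911,385.81 = $1,084,868.37.
In-quota duty = $911,385.81 × 9% = $82,024.72. Over-quota duty = $1,084,868.37 × 20% = $216,973.67.
Line duty = $82,024.72 + $216,973.67 = $298,998.39.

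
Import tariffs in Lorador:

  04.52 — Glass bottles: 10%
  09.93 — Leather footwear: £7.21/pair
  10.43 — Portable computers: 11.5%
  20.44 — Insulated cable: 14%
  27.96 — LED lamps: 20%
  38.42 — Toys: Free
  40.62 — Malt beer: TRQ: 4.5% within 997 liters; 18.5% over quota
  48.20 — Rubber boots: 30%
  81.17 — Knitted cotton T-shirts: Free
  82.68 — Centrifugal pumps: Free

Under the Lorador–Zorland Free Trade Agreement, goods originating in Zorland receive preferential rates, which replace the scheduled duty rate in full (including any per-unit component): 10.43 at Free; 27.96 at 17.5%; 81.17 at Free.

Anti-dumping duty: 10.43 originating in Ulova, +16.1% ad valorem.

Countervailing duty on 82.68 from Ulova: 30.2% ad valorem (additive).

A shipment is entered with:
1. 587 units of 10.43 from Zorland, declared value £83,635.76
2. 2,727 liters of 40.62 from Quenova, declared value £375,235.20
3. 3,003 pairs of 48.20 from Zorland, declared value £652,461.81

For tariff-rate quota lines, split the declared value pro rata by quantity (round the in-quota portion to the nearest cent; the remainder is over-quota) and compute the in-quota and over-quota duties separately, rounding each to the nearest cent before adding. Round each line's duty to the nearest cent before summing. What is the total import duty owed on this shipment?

Line 1 (10.43, Zorland, 587 units, £83,635.76):
Base rate for 10.43 is 11.5%.
Origin Zorland qualifies under the Lorador–Zorland agreement and 10.43 is covered: preferential rate Free applies instead.
The additional-duty order on 10.43 targets Ulova, not Zorland; it does not apply.
Duty = £83,635.76 × 0% = £0.00.
Line 2 (40.62, Quenova, 2,727 liters, £375,235.20):
Code 40.62 is under a tariff-rate quota (threshold 997 liters). In-quota: 997 liters at 4.5%; over-quota: 1,730 liters at 18.5%.
Pro-rata value split: in-quota = £375,235.20 × 997/2,727 = £137,187.20; over-quota = £375,235.20 − £137,187.20 = £238,048.00.
In-quota duty = £137,187.20 × 4.5% = £6,173.42. Over-quota duty = £238,048.00 × 18.5% = £44,038.88.
Line duty = £6,173.42 + £44,038.88 = £50,212.30.
Line 3 (48.20, Zorland, 3,003 pairs, £652,461.81):
Base rate for 48.20 is 30%.
Origin Zorland is the FTA partner but 48.20 is not on the preference list; base rate stands.
Duty = £652,461.81 × 30% = £195,738.54.
Total = £0.00 + £50,212.30 + £195,738.54 = £245,950.84.

£245,950.84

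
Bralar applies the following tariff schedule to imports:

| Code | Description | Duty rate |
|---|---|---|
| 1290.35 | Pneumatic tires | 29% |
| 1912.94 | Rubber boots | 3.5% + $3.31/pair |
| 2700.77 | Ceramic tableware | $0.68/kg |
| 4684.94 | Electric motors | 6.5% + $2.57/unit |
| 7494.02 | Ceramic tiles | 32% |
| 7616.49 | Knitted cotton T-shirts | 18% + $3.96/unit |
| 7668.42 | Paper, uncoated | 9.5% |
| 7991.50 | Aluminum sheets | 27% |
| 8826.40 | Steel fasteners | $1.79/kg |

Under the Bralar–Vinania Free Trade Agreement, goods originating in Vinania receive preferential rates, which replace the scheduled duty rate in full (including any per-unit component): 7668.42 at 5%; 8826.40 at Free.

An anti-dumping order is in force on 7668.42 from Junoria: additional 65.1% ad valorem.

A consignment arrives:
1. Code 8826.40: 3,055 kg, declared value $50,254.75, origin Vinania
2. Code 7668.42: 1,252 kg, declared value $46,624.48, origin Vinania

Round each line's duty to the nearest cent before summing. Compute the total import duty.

$2,331.22

Line 1 (8826.40, Vinania, 3,055 kg, $50,254.75):
Base rate for 8826.40 is $1.79/kg.
Origin Vinania qualifies under the Bralar–Vinania agreement and 8826.40 is covered: preferential rate Free applies instead.
Duty = $50,254.75 × 0% = $0.00.
Line 2 (7668.42, Vinania, 1,252 kg, $46,624.48):
Base rate for 7668.42 is 9.5%.
Origin Vinania qualifies under the Bralar–Vinania agreement and 7668.42 is covered: preferential rate 5% applies instead.
The additional-duty order on 7668.42 targets Junoria, not Vinania; it does not apply.
Duty = $46,624.48 × 5% = $2,331.22.
Total = $0.00 + $2,331.22 = $2,331.22.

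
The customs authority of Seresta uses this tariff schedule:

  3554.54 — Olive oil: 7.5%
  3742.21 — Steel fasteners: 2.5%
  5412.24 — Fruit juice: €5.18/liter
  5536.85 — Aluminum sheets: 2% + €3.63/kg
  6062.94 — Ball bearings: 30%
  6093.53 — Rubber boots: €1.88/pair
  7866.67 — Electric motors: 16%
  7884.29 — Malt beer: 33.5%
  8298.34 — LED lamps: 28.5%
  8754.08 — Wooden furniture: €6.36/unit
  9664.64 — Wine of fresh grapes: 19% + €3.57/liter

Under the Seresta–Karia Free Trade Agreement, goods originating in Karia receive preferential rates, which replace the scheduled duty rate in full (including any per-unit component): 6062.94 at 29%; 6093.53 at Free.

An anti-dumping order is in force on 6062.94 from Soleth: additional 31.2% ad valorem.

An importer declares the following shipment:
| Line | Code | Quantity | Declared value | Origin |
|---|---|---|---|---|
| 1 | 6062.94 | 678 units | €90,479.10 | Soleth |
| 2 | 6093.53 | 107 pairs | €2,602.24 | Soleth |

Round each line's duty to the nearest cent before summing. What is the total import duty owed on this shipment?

€55,574.37

Line 1 (6062.94, Soleth, 678 units, €90,479.10):
Base rate for 6062.94 is 30%.
6062.94 has an FTA preferential rate, but origin Soleth is not Karia; base rate stands.
Additional duty on 6062.94 from Soleth: +31.2%. Applied ad valorem rate: 30% + 31.2% = 61.2%.
Duty = €90,479.10 × 61.2% = €55,373.21.
Line 2 (6093.53, Soleth, 107 pairs, €2,602.24):
Base rate for 6093.53 is €1.88/pair.
6093.53 has an FTA preferential rate, but origin Soleth is not Karia; base rate stands.
Duty = 107 × €1.88 = €201.16.
Total = €55,373.21 + €201.16 = €55,574.37.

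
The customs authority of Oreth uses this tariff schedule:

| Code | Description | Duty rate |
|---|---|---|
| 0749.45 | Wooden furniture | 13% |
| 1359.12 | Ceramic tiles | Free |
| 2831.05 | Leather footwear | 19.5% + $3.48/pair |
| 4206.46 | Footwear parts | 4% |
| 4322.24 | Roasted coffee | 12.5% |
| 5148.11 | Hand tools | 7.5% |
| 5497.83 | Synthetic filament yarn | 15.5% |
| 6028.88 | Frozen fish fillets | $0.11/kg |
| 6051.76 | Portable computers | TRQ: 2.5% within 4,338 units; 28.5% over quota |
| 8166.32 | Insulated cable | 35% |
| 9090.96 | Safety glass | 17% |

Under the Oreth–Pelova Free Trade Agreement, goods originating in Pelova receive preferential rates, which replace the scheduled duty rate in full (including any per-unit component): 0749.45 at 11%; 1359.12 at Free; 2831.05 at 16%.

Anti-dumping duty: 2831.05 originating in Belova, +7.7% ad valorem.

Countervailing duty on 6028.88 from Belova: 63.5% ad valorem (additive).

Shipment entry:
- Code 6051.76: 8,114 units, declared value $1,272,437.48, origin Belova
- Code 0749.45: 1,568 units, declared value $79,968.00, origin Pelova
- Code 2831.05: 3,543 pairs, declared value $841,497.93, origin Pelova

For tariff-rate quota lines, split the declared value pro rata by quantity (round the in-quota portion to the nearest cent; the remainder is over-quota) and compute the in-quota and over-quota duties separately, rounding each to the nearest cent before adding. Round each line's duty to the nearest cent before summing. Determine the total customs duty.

Line 1 (6051.76, Belova, 8,114 units, $1,272,437.48):
Code 6051.76 is under a tariff-rate quota (threshold 4,338 units). In-quota: 4,338 units at 2.5%; over-quota: 3,776 units at 28.5%.
Pro-rata value split: in-quota = $1,272,437.48 × 4,338/8,114 = $680,285.16; over-quota = $1,272,437.48 − $680,285.16 = $592,152.32.
In-quota duty = $680,285.16 × 2.5% = $17,007.13. Over-quota duty = $592,152.32 × 28.5% = $168,763.41.
Line duty = $17,007.13 + $168,763.41 = $185,770.54.
Line 2 (0749.45, Pelova, 1,568 units, $79,968.00):
Base rate for 0749.45 is 13%.
Origin Pelova qualifies under the Oreth–Pelova agreement and 0749.45 is covered: preferential rate 11% applies instead.
Duty = $79,968.00 × 11% = $8,796.48.
Line 3 (2831.05, Pelova, 3,543 pairs, $841,497.93):
Base rate for 2831.05 is 19.5% + $3.48/pair.
Origin Pelova qualifies under the Oreth–Pelova agreement and 2831.05 is covered: preferential rate 16% applies instead.
The additional-duty order on 2831.05 targets Belova, not Pelova; it does not apply.
Duty = $841,497.93 × 16% = $134,639.67.
Total = $185,770.54 + $8,796.48 + $134,639.67 = $329,206.69.

$329,206.69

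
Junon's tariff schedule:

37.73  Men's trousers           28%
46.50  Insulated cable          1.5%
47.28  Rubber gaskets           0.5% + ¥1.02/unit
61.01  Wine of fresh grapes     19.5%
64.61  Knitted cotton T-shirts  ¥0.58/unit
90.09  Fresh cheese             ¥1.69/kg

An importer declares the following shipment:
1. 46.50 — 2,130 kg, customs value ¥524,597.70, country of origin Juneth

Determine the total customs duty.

¥7,868.97

Line 1 (46.50, Juneth, 2,130 kg, ¥524,597.70):
Base rate for 46.50 is 1.5%.
Duty = ¥524,597.70 × 1.5% = ¥7,868.97.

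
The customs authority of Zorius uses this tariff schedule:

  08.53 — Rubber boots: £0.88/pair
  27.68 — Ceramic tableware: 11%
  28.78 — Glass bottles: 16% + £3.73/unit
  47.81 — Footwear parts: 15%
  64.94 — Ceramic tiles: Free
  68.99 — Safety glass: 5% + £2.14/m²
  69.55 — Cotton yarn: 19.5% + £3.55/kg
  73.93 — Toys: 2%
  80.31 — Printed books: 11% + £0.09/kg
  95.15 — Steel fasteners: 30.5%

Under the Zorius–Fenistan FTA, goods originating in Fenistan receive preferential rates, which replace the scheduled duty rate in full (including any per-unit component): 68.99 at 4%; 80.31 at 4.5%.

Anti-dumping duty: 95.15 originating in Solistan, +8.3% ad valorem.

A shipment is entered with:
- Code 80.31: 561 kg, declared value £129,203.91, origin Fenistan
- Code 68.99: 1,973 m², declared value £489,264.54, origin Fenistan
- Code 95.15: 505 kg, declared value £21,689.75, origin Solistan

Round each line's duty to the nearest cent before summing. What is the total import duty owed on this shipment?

£33,800.38

Line 1 (80.31, Fenistan, 561 kg, £129,203.91):
Base rate for 80.31 is 11% + £0.09/kg.
Origin Fenistan qualifies under the Zorius–Fenistan agreement and 80.31 is covered: preferential rate 4.5% applies instead.
Duty = £129,203.91 × 4.5% = £5,814.18.
Line 2 (68.99, Fenistan, 1,973 m², £489,264.54):
Base rate for 68.99 is 5% + £2.14/m².
Origin Fenistan qualifies under the Zorius–Fenistan agreement and 68.99 is covered: preferential rate 4% applies instead.
Duty = £489,264.54 × 4% = £19,570.58.
Line 3 (95.15, Solistan, 505 kg, £21,689.75):
Base rate for 95.15 is 30.5%.
Additional duty on 95.15 from Solistan: +8.3%. Applied ad valorem rate: 30.5% + 8.3% = 38.8%.
Duty = £21,689.75 × 38.8% = £8,415.62.
Total = £5,814.18 + £19,570.58 + £8,415.62 = £33,800.38.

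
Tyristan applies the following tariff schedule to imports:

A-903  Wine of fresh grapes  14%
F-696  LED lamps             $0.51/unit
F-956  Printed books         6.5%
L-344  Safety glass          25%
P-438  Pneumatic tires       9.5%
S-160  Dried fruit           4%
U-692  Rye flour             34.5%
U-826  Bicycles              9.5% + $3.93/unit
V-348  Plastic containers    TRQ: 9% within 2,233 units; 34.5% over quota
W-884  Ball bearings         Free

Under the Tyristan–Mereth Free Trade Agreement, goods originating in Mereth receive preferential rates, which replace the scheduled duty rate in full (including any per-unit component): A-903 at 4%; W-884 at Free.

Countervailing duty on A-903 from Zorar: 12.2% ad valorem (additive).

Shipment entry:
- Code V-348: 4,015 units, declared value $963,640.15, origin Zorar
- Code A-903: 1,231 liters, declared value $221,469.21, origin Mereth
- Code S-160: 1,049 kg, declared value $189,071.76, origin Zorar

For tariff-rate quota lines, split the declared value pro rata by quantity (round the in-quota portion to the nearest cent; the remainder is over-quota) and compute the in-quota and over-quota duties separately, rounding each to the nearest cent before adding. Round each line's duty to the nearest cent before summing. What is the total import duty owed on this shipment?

$212,212.20

Line 1 (V-348, Zorar, 4,015 units, $963,640.15):
Code V-348 is under a tariff-rate quota (threshold 2,233 units). In-quota: 2,233 units at 9%; over-quota: 1,782 units at 34.5%.
Pro-rata value split: in-quota = $963,640.15 × 2,233/4,015 = $535,942.33; over-quota = $963,640.15 − $535,942.33 = $427,697.82.
In-quota duty = $535,942.33 × 9% = $48,234.81. Over-quota duty = $427,697.82 × 34.5% = $147,555.75.
Line duty = $48,234.81 + $147,555.75 = $195,790.56.
Line 2 (A-903, Mereth, 1,231 liters, $221,469.21):
Base rate for A-903 is 14%.
Origin Mereth qualifies under the Tyristan–Mereth agreement and A-903 is covered: preferential rate 4% applies instead.
The additional-duty order on A-903 targets Zorar, not Mereth; it does not apply.
Duty = $221,469.21 × 4% = $8,858.77.
Line 3 (S-160, Zorar, 1,049 kg, $189,071.76):
Base rate for S-160 is 4%.
Duty = $189,071.76 × 4% = $7,562.87.
Total = $195,790.56 + $8,858.77 + $7,562.87 = $212,212.20.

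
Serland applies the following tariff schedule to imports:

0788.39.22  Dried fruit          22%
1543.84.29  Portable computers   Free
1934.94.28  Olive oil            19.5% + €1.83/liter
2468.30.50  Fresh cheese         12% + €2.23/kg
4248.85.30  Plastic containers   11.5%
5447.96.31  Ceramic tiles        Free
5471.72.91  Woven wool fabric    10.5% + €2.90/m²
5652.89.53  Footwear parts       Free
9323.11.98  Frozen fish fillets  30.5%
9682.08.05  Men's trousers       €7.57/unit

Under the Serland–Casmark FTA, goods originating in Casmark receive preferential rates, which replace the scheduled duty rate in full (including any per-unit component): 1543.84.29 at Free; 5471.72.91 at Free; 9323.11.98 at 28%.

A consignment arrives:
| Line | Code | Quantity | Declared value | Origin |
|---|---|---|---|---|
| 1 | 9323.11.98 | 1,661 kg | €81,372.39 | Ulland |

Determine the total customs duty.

€24,818.58

Line 1 (9323.11.98, Ulland, 1,661 kg, €81,372.39):
Base rate for 9323.11.98 is 30.5%.
9323.11.98 has an FTA preferential rate, but origin Ulland is not Casmark; base rate stands.
Duty = €81,372.39 × 30.5% = €24,818.58.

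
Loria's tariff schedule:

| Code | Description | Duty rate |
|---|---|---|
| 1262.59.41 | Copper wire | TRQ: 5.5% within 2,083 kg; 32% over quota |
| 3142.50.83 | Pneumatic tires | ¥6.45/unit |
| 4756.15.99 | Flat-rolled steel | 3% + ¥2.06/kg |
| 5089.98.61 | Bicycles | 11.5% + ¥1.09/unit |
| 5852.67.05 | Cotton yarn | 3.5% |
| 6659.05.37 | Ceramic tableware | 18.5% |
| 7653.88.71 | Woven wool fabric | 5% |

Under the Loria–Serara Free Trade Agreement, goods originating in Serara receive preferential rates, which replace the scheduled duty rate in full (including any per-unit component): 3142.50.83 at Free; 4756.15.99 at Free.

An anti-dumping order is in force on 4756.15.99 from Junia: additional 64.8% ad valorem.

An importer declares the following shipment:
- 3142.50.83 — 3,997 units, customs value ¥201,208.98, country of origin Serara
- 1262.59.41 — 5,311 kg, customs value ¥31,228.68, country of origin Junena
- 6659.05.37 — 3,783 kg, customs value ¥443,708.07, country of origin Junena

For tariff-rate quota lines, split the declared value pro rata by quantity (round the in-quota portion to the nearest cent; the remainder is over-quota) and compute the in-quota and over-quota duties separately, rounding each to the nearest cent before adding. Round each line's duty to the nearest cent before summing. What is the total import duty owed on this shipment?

Line 1 (3142.50.83, Serara, 3,997 units, ¥201,208.98):
Base rate for 3142.50.83 is ¥6.45/unit.
Origin Serara qualifies under the Loria–Serara agreement and 3142.50.83 is covered: preferential rate Free applies instead.
Duty = ¥201,208.98 × 0% = ¥0.00.
Line 2 (1262.59.41, Junena, 5,311 kg, ¥31,228.68):
Code 1262.59.41 is under a tariff-rate quota (threshold 2,083 kg). In-quota: 2,083 kg at 5.5%; over-quota: 3,228 kg at 32%.
Pro-rata value split: in-quota = ¥31,228.68 × 2,083/5,311 = ¥12,248.04; over-quota = ¥31,228.68 − ¥12,248.04 = ¥18,980.64.
In-quota duty = ¥12,248.04 × 5.5% = ¥673.64. Over-quota duty = ¥18,980.64 × 32% = ¥6,073.80.
Line duty = ¥673.64 + ¥6,073.80 = ¥6,747.44.
Line 3 (6659.05.37, Junena, 3,783 kg, ¥443,708.07):
Base rate for 6659.05.37 is 18.5%.
Duty = ¥443,708.07 × 18.5% = ¥82,085.99.
Total = ¥0.00 + ¥6,747.44 + ¥82,085.99 = ¥88,833.43.

¥88,833.43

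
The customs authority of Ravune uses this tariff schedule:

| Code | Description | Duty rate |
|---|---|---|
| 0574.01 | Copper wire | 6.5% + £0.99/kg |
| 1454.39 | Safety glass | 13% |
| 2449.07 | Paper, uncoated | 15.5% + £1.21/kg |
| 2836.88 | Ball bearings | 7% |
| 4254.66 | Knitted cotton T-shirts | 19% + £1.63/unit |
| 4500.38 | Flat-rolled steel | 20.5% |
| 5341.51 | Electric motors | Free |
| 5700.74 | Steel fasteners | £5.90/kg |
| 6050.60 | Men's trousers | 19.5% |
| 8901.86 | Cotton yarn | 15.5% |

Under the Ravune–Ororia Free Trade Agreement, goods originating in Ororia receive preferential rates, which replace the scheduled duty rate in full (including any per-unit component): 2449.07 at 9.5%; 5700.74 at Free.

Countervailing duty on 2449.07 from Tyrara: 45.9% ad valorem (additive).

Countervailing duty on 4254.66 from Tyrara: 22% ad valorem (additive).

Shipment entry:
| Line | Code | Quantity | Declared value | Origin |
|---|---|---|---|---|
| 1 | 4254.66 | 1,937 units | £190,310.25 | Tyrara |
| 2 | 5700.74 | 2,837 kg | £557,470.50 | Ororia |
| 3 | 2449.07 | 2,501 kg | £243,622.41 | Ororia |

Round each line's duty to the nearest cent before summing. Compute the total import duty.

£104,328.64

Line 1 (4254.66, Tyrara, 1,937 units, £190,310.25):
Base rate for 4254.66 is 19% + £1.63/unit.
Additional duty on 4254.66 from Tyrara: +22%. Applied ad valorem rate: 19% + 22% = 41%.
Duty = £190,310.25 × 41% + 1,937 × £1.63 = £81,184.51.
Line 2 (5700.74, Ororia, 2,837 kg, £557,470.50):
Base rate for 5700.74 is £5.90/kg.
Origin Ororia qualifies under the Ravune–Ororia agreement and 5700.74 is covered: preferential rate Free applies instead.
Duty = £557,470.50 × 0% = £0.00.
Line 3 (2449.07, Ororia, 2,501 kg, £243,622.41):
Base rate for 2449.07 is 15.5% + £1.21/kg.
Origin Ororia qualifies under the Ravune–Ororia agreement and 2449.07 is covered: preferential rate 9.5% applies instead.
The additional-duty order on 2449.07 targets Tyrara, not Ororia; it does not apply.
Duty = £243,622.41 × 9.5% = £23,144.13.
Total = £81,184.51 + £0.00 + £23,144.13 = £104,328.64.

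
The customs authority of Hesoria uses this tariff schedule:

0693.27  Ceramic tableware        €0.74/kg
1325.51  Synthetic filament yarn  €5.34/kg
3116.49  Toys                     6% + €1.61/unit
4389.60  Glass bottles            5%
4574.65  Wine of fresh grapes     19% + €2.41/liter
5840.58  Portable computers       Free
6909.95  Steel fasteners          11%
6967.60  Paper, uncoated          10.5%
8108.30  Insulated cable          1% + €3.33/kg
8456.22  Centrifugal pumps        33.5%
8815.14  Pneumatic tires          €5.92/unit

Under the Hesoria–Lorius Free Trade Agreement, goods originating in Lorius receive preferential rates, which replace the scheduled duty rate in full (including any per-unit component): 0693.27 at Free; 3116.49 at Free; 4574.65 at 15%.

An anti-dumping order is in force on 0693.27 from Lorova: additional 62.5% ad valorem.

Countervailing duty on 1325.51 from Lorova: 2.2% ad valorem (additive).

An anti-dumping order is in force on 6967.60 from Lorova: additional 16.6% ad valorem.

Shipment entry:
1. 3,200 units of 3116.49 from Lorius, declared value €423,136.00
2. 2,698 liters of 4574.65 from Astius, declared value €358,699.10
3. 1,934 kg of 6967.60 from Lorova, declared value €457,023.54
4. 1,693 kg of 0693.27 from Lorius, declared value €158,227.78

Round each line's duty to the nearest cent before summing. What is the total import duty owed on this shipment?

Line 1 (3116.49, Lorius, 3,200 units, €423,136.00):
Base rate for 3116.49 is 6% + €1.61/unit.
Origin Lorius qualifies under the Hesoria–Lorius agreement and 3116.49 is covered: preferential rate Free applies instead.
Duty = €423,136.00 × 0% = €0.00.
Line 2 (4574.65, Astius, 2,698 liters, €358,699.10):
Base rate for 4574.65 is 19% + €2.41/liter.
4574.65 has an FTA preferential rate, but origin Astius is not Lorius; base rate stands.
Duty = €358,699.10 × 19% + 2,698 × €2.41 = €74,655.01.
Line 3 (6967.60, Lorova, 1,934 kg, €457,023.54):
Base rate for 6967.60 is 10.5%.
Additional duty on 6967.60 from Lorova: +16.6%. Applied ad valorem rate: 10.5% + 16.6% = 27.1%.
Duty = €457,023.54 × 27.1% = €123,853.38.
Line 4 (0693.27, Lorius, 1,693 kg, €158,227.78):
Base rate for 0693.27 is €0.74/kg.
Origin Lorius qualifies under the Hesoria–Lorius agreement and 0693.27 is covered: preferential rate Free applies instead.
The additional-duty order on 0693.27 targets Lorova, not Lorius; it does not apply.
Duty = €158,227.78 × 0% = €0.00.
Total = €0.00 + €74,655.01 + €123,853.38 + €0.00 = €198,508.39.

€198,508.39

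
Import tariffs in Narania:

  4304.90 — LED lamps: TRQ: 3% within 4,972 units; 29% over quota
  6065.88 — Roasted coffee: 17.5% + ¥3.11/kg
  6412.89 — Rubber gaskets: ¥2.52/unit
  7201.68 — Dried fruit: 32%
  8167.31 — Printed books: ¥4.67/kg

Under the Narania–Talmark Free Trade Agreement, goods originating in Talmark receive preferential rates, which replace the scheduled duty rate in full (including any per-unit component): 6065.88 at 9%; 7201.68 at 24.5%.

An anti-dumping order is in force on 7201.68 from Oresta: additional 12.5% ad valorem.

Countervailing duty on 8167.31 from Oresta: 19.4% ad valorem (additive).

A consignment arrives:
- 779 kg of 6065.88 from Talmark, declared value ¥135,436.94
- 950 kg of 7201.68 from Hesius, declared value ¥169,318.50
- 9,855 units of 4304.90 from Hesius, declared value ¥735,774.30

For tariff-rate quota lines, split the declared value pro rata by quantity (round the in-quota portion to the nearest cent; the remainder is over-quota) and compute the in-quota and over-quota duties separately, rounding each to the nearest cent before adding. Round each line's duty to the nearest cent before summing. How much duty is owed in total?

Line 1 (6065.88, Talmark, 779 kg, ¥135,436.94):
Base rate for 6065.88 is 17.5% + ¥3.11/kg.
Origin Talmark qualifies under the Narania–Talmark agreement and 6065.88 is covered: preferential rate 9% applies instead.
Duty = ¥135,436.94 × 9% = ¥12,189.32.
Line 2 (7201.68, Hesius, 950 kg, ¥169,318.50):
Base rate for 7201.68 is 32%.
7201.68 has an FTA preferential rate, but origin Hesius is not Talmark; base rate stands.
The additional-duty order on 7201.68 targets Oresta, not Hesius; it does not apply.
Duty = ¥169,318.50 × 32% = ¥54,181.92.
Line 3 (4304.90, Hesius, 9,855 units, ¥735,774.30):
Code 4304.90 is under a tariff-rate quota (threshold 4,972 units). In-quota: 4,972 units at 3%; over-quota: 4,883 units at 29%.
Pro-rata value split: in-quota = ¥735,774.30 × 4,972/9,855 = ¥371,209.52; over-quota = ¥735,774.30 − ¥371,209.52 = ¥364,564.78.
In-quota duty = ¥371,209.52 × 3% = ¥11,136.29. Over-quota duty = ¥364,564.78 × 29% = ¥105,723.79.
Line duty = ¥11,136.29 + ¥105,723.79 = ¥116,860.08.
Total = ¥12,189.32 + ¥54,181.92 + ¥116,860.08 = ¥183,231.32.

¥183,231.32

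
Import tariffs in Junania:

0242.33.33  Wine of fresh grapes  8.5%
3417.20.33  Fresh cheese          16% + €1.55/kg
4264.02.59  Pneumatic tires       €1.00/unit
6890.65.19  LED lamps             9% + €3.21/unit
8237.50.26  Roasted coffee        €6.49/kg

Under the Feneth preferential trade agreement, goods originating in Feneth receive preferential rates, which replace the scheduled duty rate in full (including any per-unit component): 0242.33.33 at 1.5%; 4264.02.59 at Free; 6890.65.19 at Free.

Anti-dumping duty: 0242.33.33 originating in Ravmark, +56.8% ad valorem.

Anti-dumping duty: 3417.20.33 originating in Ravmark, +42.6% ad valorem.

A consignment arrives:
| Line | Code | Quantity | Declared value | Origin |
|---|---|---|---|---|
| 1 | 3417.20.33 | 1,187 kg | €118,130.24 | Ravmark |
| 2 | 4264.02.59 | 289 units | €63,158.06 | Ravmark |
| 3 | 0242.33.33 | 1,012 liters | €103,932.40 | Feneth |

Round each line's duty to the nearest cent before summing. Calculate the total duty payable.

Line 1 (3417.20.33, Ravmark, 1,187 kg, €118,130.24):
Base rate for 3417.20.33 is 16% + €1.55/kg.
Additional duty on 3417.20.33 from Ravmark: +42.6%. Applied ad valorem rate: 16% + 42.6% = 58.6%.
Duty = €118,130.24 × 58.6% + 1,187 × €1.55 = €71,064.17.
Line 2 (4264.02.59, Ravmark, 289 units, €63,158.06):
Base rate for 4264.02.59 is €1.00/unit.
4264.02.59 has an FTA preferential rate, but origin Ravmark is not Feneth; base rate stands.
Duty = 289 × €1.00 = €289.00.
Line 3 (0242.33.33, Feneth, 1,012 liters, €103,932.40):
Base rate for 0242.33.33 is 8.5%.
Origin Feneth qualifies under the Junania–Feneth agreement and 0242.33.33 is covered: preferential rate 1.5% applies instead.
The additional-duty order on 0242.33.33 targets Ravmark, not Feneth; it does not apply.
Duty = €103,932.40 × 1.5% = €1,558.99.
Total = €71,064.17 + €289.00 + €1,558.99 = €72,912.16.

€72,912.16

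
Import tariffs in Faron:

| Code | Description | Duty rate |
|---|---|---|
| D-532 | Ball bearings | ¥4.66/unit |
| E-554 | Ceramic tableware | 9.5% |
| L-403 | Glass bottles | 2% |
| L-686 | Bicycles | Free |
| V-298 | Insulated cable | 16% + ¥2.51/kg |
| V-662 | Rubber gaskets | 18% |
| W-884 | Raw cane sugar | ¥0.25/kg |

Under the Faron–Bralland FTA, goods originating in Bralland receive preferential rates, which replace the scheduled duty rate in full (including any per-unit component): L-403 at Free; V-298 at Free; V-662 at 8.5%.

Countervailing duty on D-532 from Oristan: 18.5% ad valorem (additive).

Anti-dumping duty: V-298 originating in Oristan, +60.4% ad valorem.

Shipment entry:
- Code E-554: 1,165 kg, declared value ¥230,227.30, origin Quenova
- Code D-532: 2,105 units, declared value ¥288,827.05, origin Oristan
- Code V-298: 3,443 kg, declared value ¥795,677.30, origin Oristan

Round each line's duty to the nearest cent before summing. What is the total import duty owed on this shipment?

Line 1 (E-554, Quenova, 1,165 kg, ¥230,227.30):
Base rate for E-554 is 9.5%.
Duty = ¥230,227.30 × 9.5% = ¥21,871.59.
Line 2 (D-532, Oristan, 2,105 units, ¥288,827.05):
Base rate for D-532 is ¥4.66/unit.
Additional duty on D-532 from Oristan: +18.5% ad valorem. Applied ad valorem rate = 18.5%.
Duty = ¥288,827.05 × 18.5% + 2,105 × ¥4.66 = ¥63,242.30.
Line 3 (V-298, Oristan, 3,443 kg, ¥795,677.30):
Base rate for V-298 is 16% + ¥2.51/kg.
V-298 has an FTA preferential rate, but origin Oristan is not Bralland; base rate stands.
Additional duty on V-298 from Oristan: +60.4%. Applied ad valorem rate: 16% + 60.4% = 76.4%.
Duty = ¥795,677.30 × 76.4% + 3,443 × ¥2.51 = ¥616,539.39.
Total = ¥21,871.59 + ¥63,242.30 + ¥616,539.39 = ¥701,653.28.

¥701,653.28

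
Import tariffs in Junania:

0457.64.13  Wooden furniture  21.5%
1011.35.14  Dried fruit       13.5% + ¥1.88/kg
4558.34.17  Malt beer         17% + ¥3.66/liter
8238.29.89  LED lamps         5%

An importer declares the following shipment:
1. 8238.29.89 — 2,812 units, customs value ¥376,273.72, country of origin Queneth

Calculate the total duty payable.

¥18,813.69

Line 1 (8238.29.89, Queneth, 2,812 units, ¥376,273.72):
Base rate for 8238.29.89 is 5%.
Duty = ¥376,273.72 × 5% = ¥18,813.69.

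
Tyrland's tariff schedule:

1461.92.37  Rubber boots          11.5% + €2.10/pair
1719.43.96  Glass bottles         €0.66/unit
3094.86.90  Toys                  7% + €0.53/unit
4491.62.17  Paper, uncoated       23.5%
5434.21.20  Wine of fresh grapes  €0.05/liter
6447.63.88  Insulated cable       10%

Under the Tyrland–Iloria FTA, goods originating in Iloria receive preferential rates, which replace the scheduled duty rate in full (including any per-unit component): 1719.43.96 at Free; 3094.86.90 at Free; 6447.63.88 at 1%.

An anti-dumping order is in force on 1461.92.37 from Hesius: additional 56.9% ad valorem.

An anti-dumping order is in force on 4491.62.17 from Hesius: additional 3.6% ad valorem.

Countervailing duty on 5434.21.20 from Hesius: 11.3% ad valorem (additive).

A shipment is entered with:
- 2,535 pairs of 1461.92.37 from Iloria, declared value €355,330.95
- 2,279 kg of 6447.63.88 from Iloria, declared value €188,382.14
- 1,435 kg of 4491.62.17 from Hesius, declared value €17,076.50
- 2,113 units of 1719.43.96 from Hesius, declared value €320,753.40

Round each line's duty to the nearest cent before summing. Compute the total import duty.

Line 1 (1461.92.37, Iloria, 2,535 pairs, €355,330.95):
Base rate for 1461.92.37 is 11.5% + €2.10/pair.
Origin Iloria is the FTA partner but 1461.92.37 is not on the preference list; base rate stands.
The additional-duty order on 1461.92.37 targets Hesius, not Iloria; it does not apply.
Duty = €355,330.95 × 11.5% + 2,535 × €2.10 = €46,186.56.
Line 2 (6447.63.88, Iloria, 2,279 kg, €188,382.14):
Base rate for 6447.63.88 is 10%.
Origin Iloria qualifies under the Tyrland–Iloria agreement and 6447.63.88 is covered: preferential rate 1% applies instead.
Duty = €188,382.14 × 1% = €1,883.82.
Line 3 (4491.62.17, Hesius, 1,435 kg, €17,076.50):
Base rate for 4491.62.17 is 23.5%.
Additional duty on 4491.62.17 from Hesius: +3.6%. Applied ad valorem rate: 23.5% + 3.6% = 27.1%.
Duty = €17,076.50 × 27.1% = €4,627.73.
Line 4 (1719.43.96, Hesius, 2,113 units, €320,753.40):
Base rate for 1719.43.96 is €0.66/unit.
1719.43.96 has an FTA preferential rate, but origin Hesius is not Iloria; base rate stands.
Duty = 2,113 × €0.66 = €1,394.58.
Total = €46,186.56 + €1,883.82 + €4,627.73 + €1,394.58 = €54,092.69.

€54,092.69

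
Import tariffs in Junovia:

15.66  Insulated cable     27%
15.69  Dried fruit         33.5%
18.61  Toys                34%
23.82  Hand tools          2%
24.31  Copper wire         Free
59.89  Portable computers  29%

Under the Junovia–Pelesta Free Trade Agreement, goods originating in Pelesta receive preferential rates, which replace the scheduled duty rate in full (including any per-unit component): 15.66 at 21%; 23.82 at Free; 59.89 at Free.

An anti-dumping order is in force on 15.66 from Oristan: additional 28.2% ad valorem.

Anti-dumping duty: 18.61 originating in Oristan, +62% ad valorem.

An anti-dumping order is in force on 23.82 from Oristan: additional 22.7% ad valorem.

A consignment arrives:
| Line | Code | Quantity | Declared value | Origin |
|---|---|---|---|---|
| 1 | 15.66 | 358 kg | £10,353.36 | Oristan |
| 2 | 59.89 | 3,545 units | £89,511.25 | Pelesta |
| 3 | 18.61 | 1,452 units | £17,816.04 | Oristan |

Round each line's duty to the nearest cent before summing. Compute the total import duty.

Line 1 (15.66, Oristan, 358 kg, £10,353.36):
Base rate for 15.66 is 27%.
15.66 has an FTA preferential rate, but origin Oristan is not Pelesta; base rate stands.
Additional duty on 15.66 from Oristan: +28.2%. Applied ad valorem rate: 27% + 28.2% = 55.2%.
Duty = £10,353.36 × 55.2% = £5,715.05.
Line 2 (59.89, Pelesta, 3,545 units, £89,511.25):
Base rate for 59.89 is 29%.
Origin Pelesta qualifies under the Junovia–Pelesta agreement and 59.89 is covered: preferential rate Free applies instead.
Duty = £89,511.25 × 0% = £0.00.
Line 3 (18.61, Oristan, 1,452 units, £17,816.04):
Base rate for 18.61 is 34%.
Additional duty on 18.61 from Oristan: +62%. Applied ad valorem rate: 34% + 62% = 96%.
Duty = £17,816.04 × 96% = £17,103.40.
Total = £5,715.05 + £0.00 + £17,103.40 = £22,818.45.

£22,818.45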